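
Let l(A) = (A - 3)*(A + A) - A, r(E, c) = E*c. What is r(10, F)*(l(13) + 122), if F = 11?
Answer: 40590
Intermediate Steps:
l(A) = -A + 2*A*(-3 + A) (l(A) = (-3 + A)*(2*A) - A = 2*A*(-3 + A) - A = -A + 2*A*(-3 + A))
r(10, F)*(l(13) + 122) = (10*11)*(13*(-7 + 2*13) + 122) = 110*(13*(-7 + 26) + 122) = 110*(13*19 + 122) = 110*(247 + 122) = 110*369 = 40590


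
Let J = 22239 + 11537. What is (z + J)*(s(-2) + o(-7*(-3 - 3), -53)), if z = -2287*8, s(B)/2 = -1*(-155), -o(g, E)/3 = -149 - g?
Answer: 13668840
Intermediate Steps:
o(g, E) = 447 + 3*g (o(g, E) = -3*(-149 - g) = 447 + 3*g)
J = 33776
s(B) = 310 (s(B) = 2*(-1*(-155)) = 2*155 = 310)
z = -18296
(z + J)*(s(-2) + o(-7*(-3 - 3), -53)) = (-18296 + 33776)*(310 + (447 + 3*(-7*(-3 - 3)))) = 15480*(310 + (447 + 3*(-7*(-6)))) = 15480*(310 + (447 + 3*42)) = 15480*(310 + (447 + 126)) = 15480*(310 + 573) = 15480*883 = 13668840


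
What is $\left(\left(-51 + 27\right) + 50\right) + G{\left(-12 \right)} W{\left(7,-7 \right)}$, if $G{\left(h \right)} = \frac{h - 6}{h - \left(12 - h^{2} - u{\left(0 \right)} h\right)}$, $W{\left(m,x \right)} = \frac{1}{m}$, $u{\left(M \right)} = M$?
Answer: $\frac{3637}{140} \approx 25.979$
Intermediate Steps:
$G{\left(h \right)} = \frac{-6 + h}{-12 + h + h^{2}}$ ($G{\left(h \right)} = \frac{h - 6}{h + \left(\left(h^{2} + 0 h\right) - 12\right)} = \frac{-6 + h}{h + \left(\left(h^{2} + 0\right) - 12\right)} = \frac{-6 + h}{h + \left(h^{2} - 12\right)} = \frac{-6 + h}{h + \left(-12 + h^{2}\right)} = \frac{-6 + h}{-12 + h + h^{2}}$)
$\left(\left(-51 + 27\right) + 50\right) + G{\left(-12 \right)} W{\left(7,-7 \right)} = \left(\left(-51 + 27\right) + 50\right) + \frac{\frac{1}{-12 - 12 + \left(-12\right)^{2}} \left(-6 - 12\right)}{7} = \left(-24 + 50\right) + \frac{1}{-12 - 12 + 144} \left(-18\right) \frac{1}{7} = 26 + \frac{1}{120} \left(-18\right) \frac{1}{7} = 26 - \frac{3}{140} = \frac{3637}{140}$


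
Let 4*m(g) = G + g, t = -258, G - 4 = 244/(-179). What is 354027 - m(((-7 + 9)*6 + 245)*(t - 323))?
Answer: 280210603/716 ≈ 3.9136e+5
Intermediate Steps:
G = 472/179 (G = 4 + 244/(-179) = 4 + 244*(-1/179) = 4 - 244/179 = 472/179 ≈ 2.6369)
m(g) = 118/179 + g/4 (m(g) = (472/179 + g)/4 = 118/179 + g/4)
354027 - m(((-7 + 9)*6 + 245)*(t - 323)) = 354027 - (118/179 + (((-7 + 9)*6 + 245)*(-258 - 323))/4) = 354027 - (118/179 + ((2*6 + 245)*(-581))/4) = 354027 - (118/179 + ((12 + 245)*(-581))/4) = 354027 - (118/179 + (257*(-581))/4) = 354027 - (118/179 + (1/4)*(-149317)) = 354027 - (118/179 - 149317/4) = 354027 - 1*(-26727271/716) = 354027 + 26727271/716 = 280210603/716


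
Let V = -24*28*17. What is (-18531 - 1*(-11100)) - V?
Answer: 3993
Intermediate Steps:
V = -11424 (V = -672*17 = -11424)
(-18531 - 1*(-11100)) - V = (-18531 - 1*(-11100)) - 1*(-11424) = (-18531 + 11100) + 11424 = -7431 + 11424 = 3993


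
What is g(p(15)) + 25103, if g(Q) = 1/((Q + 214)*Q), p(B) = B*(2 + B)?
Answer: 3002193286/119595 ≈ 25103.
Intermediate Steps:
g(Q) = 1/(Q*(214 + Q)) (g(Q) = 1/((214 + Q)*Q) = 1/(Q*(214 + Q)))
g(p(15)) + 25103 = 1/(((15*(2 + 15)))*(214 + 15*(2 + 15))) + 25103 = 1/(((15*17))*(214 + 15*17)) + 25103 = 1/(255*(214 + 255)) + 25103 = (1/255)/469 + 25103 = (1/255)*(1/469) + 25103 = 1/119595 + 25103 = 3002193286/119595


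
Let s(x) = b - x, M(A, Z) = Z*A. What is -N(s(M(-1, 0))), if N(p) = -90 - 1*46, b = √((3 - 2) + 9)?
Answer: 136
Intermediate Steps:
M(A, Z) = A*Z
b = √10 (b = √(1 + 9) = √10 ≈ 3.1623)
s(x) = √10 - x
N(p) = -136 (N(p) = -90 - 46 = -136)
-N(s(M(-1, 0))) = -1*(-136) = 136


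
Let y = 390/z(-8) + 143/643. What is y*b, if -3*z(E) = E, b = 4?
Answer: 376727/643 ≈ 585.89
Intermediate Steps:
z(E) = -E/3
y = 376727/2572 (y = 390/((-⅓*(-8))) + 143/643 = 390/(8/3) + 143*(1/643) = 390*(3/8) + 143/643 = 585/4 + 143/643 = 376727/2572 ≈ 146.47)
y*b = (376727/2572)*4 = 376727/643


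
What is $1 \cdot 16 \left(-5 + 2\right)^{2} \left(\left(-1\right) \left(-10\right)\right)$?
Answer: $1440$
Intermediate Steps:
$1 \cdot 16 \left(-5 + 2\right)^{2} \left(\left(-1\right) \left(-10\right)\right) = 16 \left(-3\right)^{2} \cdot 10 = 16 \cdot 9 \cdot 10 = 144 \cdot 10 = 1440$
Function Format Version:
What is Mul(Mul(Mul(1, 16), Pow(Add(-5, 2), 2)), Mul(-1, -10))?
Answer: 1440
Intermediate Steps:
Mul(Mul(Mul(1, 16), Pow(Add(-5, 2), 2)), Mul(-1, -10)) = Mul(Mul(16, Pow(-3, 2)), 10) = Mul(Mul(16, 9), 10) = Mul(144, 10) = 1440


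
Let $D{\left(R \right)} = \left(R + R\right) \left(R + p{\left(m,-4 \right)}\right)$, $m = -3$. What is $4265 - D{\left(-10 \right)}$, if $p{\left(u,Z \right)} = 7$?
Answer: $4205$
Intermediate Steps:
$D{\left(R \right)} = 2 R \left(7 + R\right)$ ($D{\left(R \right)} = \left(R + R\right) \left(R + 7\right) = 2 R \left(7 + R\right)$)
$4265 - D{\left(-10 \right)} = 4265 - 2 \left(-10\right) \left(7 - 10\right) = 4265 - 2 \left(-10\right) \left(-3\right) = 4265 - 60 = 4205$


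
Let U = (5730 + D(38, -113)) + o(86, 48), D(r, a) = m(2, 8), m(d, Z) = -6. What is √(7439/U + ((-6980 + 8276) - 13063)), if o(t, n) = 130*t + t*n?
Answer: 3*I*√144581040010/10516 ≈ 108.47*I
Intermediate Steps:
D(r, a) = -6
o(t, n) = 130*t + n*t
U = 21032 (U = (5730 - 6) + 86*(130 + 48) = 5724 + 86*178 = 5724 + 15308 = 21032)
√(7439/U + ((-6980 + 8276) - 13063)) = √(7439/21032 + ((-6980 + 8276) - 13063)) = √(7439*(1/21032) + (1296 - 13063)) = √(7439/21032 - 11767) = √(-247476105/21032) = 3*I*√144581040010/10516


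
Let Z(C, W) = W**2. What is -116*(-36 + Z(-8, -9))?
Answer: -5220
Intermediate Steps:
-116*(-36 + Z(-8, -9)) = -116*(-36 + (-9)**2) = -116*(-36 + 81) = -116*45 = -5220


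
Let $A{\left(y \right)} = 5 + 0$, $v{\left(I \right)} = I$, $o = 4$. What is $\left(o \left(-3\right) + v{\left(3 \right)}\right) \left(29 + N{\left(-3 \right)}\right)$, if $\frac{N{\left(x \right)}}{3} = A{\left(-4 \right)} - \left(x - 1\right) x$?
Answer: $-72$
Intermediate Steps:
$A{\left(y \right)} = 5$
$N{\left(x \right)} = 15 - 3 x \left(-1 + x\right)$ ($N{\left(x \right)} = 3 \left(5 - \left(x - 1\right) x\right) = 3 \left(5 - \left(-1 + x\right) x\right) = 3 \left(5 - x \left(-1 + x\right)\right) = 15 - 3 x \left(-1 + x\right)$)
$\left(o \left(-3\right) + v{\left(3 \right)}\right) \left(29 + N{\left(-3 \right)}\right) = \left(4 \left(-3\right) + 3\right) \left(29 + \left(15 - 3 \left(-3\right)^{2} + 3 \left(-3\right)\right)\right) = \left(-12 + 3\right) \left(29 - 21\right) = - 9 \left(29 - 21\right) = \left(-9\right) 8 = -72$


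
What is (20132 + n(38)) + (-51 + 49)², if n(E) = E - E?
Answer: 20136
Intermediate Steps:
n(E) = 0
(20132 + n(38)) + (-51 + 49)² = (20132 + 0) + (-51 + 49)² = 20132 + (-2)² = 20132 + 4 = 20136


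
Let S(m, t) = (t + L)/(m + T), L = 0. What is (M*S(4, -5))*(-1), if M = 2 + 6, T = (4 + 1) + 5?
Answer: 20/7 ≈ 2.8571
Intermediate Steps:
T = 10 (T = 5 + 5 = 10)
S(m, t) = t/(10 + m) (S(m, t) = (t + 0)/(m + 10) = t/(10 + m))
M = 8
(M*S(4, -5))*(-1) = (8*(-5/(10 + 4)))*(-1) = (8*(-5/14))*(-1) = -20/7*(-1) = 20/7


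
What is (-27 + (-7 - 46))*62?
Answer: -4960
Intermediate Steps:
(-27 + (-7 - 46))*62 = (-27 - 53)*62 = -80*62 = -4960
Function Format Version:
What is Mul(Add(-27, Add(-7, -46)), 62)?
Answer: -4960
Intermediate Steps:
Mul(Add(-27, Add(-7, -46)), 62) = Mul(Add(-27, -53), 62) = Mul(-80, 62) = -4960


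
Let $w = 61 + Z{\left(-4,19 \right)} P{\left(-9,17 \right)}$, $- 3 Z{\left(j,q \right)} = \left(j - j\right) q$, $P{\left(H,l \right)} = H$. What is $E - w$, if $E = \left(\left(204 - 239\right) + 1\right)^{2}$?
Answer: $1095$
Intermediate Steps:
$Z{\left(j,q \right)} = 0$ ($Z{\left(j,q \right)} = - \frac{\left(j - j\right) q}{3} = - \frac{0 q}{3} = \left(- \frac{1}{3}\right) 0 = 0$)
$w = 61$ ($w = 61 + 0 \left(-9\right) = 61 + 0 = 61$)
$E = 1156$ ($E = \left(-35 + 1\right)^{2} = \left(-34\right)^{2} = 1156$)
$E - w = 1156 - 61 = 1095$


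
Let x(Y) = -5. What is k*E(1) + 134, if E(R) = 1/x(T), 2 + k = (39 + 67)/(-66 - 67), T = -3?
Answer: 89482/665 ≈ 134.56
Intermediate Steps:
k = -372/133 (k = -2 + (39 + 67)/(-66 - 67) = -2 + 106/(-133) = -2 + 106*(-1/133) = -2 - 106/133 = -372/133 ≈ -2.7970)
E(R) = -1/5 (E(R) = 1/(-5) = -1/5)
k*E(1) + 134 = -372/133*(-1/5) + 134 = 372/665 + 134 = 89482/665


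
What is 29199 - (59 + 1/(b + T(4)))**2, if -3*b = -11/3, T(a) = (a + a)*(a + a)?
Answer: 8861002067/344569 ≈ 25716.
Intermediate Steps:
T(a) = 4*a**2 (T(a) = (2*a)*(2*a) = 4*a**2)
b = 11/9 (b = -(-11)/(3*3) = -1/3*(-11/3) = 11/9 ≈ 1.2222)
29199 - (59 + 1/(b + T(4)))**2 = 29199 - (59 + 1/(11/9 + 4*4**2))**2 = 29199 - (59 + 1/(11/9 + 4*16))**2 = 29199 - (59 + 1/(11/9 + 64))**2 = 29199 - (59 + 1/(587/9))**2 = 29199 - (59 + 9/587)**2 = 29199 - (34642/587)**2 = 29199 - 1*1200068164/344569 = 29199 - 1200068164/344569 = 8861002067/344569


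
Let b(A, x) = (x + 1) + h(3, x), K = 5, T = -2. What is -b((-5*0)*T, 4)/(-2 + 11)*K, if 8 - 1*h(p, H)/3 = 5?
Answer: -70/9 ≈ -7.7778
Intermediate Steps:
h(p, H) = 9 (h(p, H) = 24 - 3*5 = 24 - 15 = 9)
b(A, x) = 10 + x (b(A, x) = (x + 1) + 9 = (1 + x) + 9 = 10 + x)
-b((-5*0)*T, 4)/(-2 + 11)*K = -(10 + 4)/(-2 + 11)*5 = -14/9*5 = -(1/9)*14*5 = -14*5/9 = -1*70/9 = -70/9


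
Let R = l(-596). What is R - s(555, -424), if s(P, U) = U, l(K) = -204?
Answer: 220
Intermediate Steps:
R = -204
R - s(555, -424) = -204 - 1*(-424) = -204 + 424 = 220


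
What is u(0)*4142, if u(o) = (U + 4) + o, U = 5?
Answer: 37278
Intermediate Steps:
u(o) = 9 + o (u(o) = (5 + 4) + o = 9 + o)
u(0)*4142 = (9 + 0)*4142 = 9*4142 = 37278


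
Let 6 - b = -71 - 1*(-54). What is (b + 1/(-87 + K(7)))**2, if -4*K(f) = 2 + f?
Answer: 67354849/127449 ≈ 528.48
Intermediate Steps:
K(f) = -1/2 - f/4 (K(f) = -(2 + f)/4 = -1/2 - f/4)
b = 23 (b = 6 - (-71 - 1*(-54)) = 6 - (-71 + 54) = 6 - 1*(-17) = 6 + 17 = 23)
(b + 1/(-87 + K(7)))**2 = (23 + 1/(-87 + (-1/2 - 1/4*7)))**2 = (23 + 1/(-87 + (-1/2 - 7/4)))**2 = (23 + 1/(-87 - 9/4))**2 = (23 + 1/(-357/4))**2 = (23 - 4/357)**2 = (8207/357)**2 = 67354849/127449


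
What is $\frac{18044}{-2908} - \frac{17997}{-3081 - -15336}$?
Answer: $- \frac{22788708}{2969795} \approx -7.6735$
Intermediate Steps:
$\frac{18044}{-2908} - \frac{17997}{-3081 - -15336} = 18044 \left(- \frac{1}{2908}\right) - \frac{17997}{-3081 + 15336} = - \frac{4511}{727} - \frac{17997}{12255} = - \frac{4511}{727} - \frac{5999}{4085} = - \frac{22788708}{2969795}$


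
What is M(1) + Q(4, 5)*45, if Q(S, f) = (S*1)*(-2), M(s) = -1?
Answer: -361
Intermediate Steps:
Q(S, f) = -2*S (Q(S, f) = S*(-2) = -2*S)
M(1) + Q(4, 5)*45 = -1 - 2*4*45 = -1 - 8*45 = -1 - 360 = -361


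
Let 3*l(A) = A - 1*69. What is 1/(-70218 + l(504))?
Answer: -1/70073 ≈ -1.4271e-5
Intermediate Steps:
l(A) = -23 + A/3 (l(A) = (A - 1*69)/3 = (A - 69)/3 = (-69 + A)/3 = -23 + A/3)
1/(-70218 + l(504)) = 1/(-70218 + (-23 + (⅓)*504)) = 1/(-70218 + (-23 + 168)) = 1/(-70218 + 145) = 1/(-70073) = -1/70073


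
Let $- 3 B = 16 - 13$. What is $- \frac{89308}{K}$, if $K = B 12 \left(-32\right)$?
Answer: $- \frac{22327}{96} \approx -232.57$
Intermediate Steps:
$B = -1$ ($B = - \frac{16 - 13}{3} = \left(- \frac{1}{3}\right) 3 = -1$)
$K = 384$ ($K = \left(-1\right) 12 \left(-32\right) = \left(-12\right) \left(-32\right) = 384$)
$- \frac{89308}{K} = - \frac{89308}{384} = \left(-89308\right) \frac{1}{384} = - \frac{22327}{96}$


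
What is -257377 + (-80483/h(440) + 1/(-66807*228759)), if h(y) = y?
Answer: -1731933092609250659/6724389105720 ≈ -2.5756e+5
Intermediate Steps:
-257377 + (-80483/h(440) + 1/(-66807*228759)) = -257377 + (-80483/440 + 1/(-66807*228759)) = -257377 + (-80483*1/440 - 1/66807*1/228759) = -257377 + (-80483/440 - 1/15282702513) = -257377 - 1229997746354219/6724389105720 = -1731933092609250659/6724389105720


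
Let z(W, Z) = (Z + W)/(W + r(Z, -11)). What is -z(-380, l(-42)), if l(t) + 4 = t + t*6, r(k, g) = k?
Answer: -1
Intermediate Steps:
l(t) = -4 + 7*t (l(t) = -4 + (t + t*6) = -4 + (t + 6*t) = -4 + 7*t)
z(W, Z) = 1 (z(W, Z) = (Z + W)/(W + Z) = (W + Z)/(W + Z) = 1)
-z(-380, l(-42)) = -1*1 = -1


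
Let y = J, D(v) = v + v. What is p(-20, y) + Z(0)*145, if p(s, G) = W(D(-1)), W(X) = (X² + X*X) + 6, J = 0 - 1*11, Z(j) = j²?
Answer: 14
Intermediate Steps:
J = -11 (J = 0 - 11 = -11)
D(v) = 2*v
W(X) = 6 + 2*X² (W(X) = (X² + X²) + 6 = 2*X² + 6 = 6 + 2*X²)
y = -11
p(s, G) = 14 (p(s, G) = 6 + 2*(2*(-1))² = 6 + 2*(-2)² = 6 + 2*4 = 6 + 8 = 14)
p(-20, y) + Z(0)*145 = 14 + 0²*145 = 14 + 0*145 = 14 + 0 = 14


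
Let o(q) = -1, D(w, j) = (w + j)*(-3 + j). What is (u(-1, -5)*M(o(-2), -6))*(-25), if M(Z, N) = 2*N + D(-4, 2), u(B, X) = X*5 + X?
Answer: -7500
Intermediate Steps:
u(B, X) = 6*X (u(B, X) = 5*X + X = 6*X)
D(w, j) = (-3 + j)*(j + w) (D(w, j) = (j + w)*(-3 + j) = (-3 + j)*(j + w))
M(Z, N) = 2 + 2*N (M(Z, N) = 2*N + (2² - 3*2 - 3*(-4) + 2*(-4)) = 2*N + (4 - 6 + 12 - 8) = 2*N + 2 = 2 + 2*N)
(u(-1, -5)*M(o(-2), -6))*(-25) = ((6*(-5))*(2 + 2*(-6)))*(-25) = -30*(2 - 12)*(-25) = -30*(-10)*(-25) = 300*(-25) = -7500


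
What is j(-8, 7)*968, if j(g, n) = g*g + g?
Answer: 54208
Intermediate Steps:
j(g, n) = g + g² (j(g, n) = g² + g = g + g²)
j(-8, 7)*968 = -8*(1 - 8)*968 = -8*(-7)*968 = 56*968 = 54208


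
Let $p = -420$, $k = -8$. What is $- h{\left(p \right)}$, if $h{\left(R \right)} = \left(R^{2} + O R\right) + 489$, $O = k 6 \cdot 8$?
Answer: $-338169$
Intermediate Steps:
$O = -384$ ($O = \left(-8\right) 6 \cdot 8 = \left(-48\right) 8 = -384$)
$h{\left(R \right)} = 489 + R^{2} - 384 R$ ($h{\left(R \right)} = \left(R^{2} - 384 R\right) + 489 = 489 + R^{2} - 384 R$)
$- h{\left(p \right)} = - (489 + \left(-420\right)^{2} - -161280) = - (489 + 176400 + 161280) = \left(-1\right) 338169 = -338169$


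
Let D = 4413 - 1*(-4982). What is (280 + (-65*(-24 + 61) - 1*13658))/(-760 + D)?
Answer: -15783/8635 ≈ -1.8278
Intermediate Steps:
D = 9395 (D = 4413 + 4982 = 9395)
(280 + (-65*(-24 + 61) - 1*13658))/(-760 + D) = (280 + (-65*(-24 + 61) - 1*13658))/(-760 + 9395) = (280 + (-65*37 - 13658))/8635 = (280 + (-2405 - 13658))*(1/8635) = (280 - 16063)*(1/8635) = -15783*1/8635 = -15783/8635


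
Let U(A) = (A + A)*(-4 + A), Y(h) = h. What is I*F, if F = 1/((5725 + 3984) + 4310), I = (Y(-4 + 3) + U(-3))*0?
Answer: 0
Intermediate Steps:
U(A) = 2*A*(-4 + A) (U(A) = (2*A)*(-4 + A) = 2*A*(-4 + A))
I = 0 (I = ((-4 + 3) + 2*(-3)*(-4 - 3))*0 = (-1 + 2*(-3)*(-7))*0 = (-1 + 42)*0 = 41*0 = 0)
F = 1/14019 (F = 1/(9709 + 4310) = 1/14019 ≈ 7.1332e-5)
I*F = 0*(1/14019) = 0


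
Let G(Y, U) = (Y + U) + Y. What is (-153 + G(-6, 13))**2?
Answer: 23104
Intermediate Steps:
G(Y, U) = U + 2*Y (G(Y, U) = (U + Y) + Y = U + 2*Y)
(-153 + G(-6, 13))**2 = (-153 + (13 + 2*(-6)))**2 = (-153 + (13 - 12))**2 = (-153 + 1)**2 = (-152)**2 = 23104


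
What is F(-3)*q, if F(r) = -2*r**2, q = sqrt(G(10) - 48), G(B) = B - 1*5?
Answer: -18*I*sqrt(43) ≈ -118.03*I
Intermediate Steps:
G(B) = -5 + B (G(B) = B - 5 = -5 + B)
q = I*sqrt(43) (q = sqrt((-5 + 10) - 48) = sqrt(5 - 48) = sqrt(-43) = I*sqrt(43) ≈ 6.5574*I)
F(-3)*q = (-2*(-3)**2)*(I*sqrt(43)) = (-2*9)*(I*sqrt(43)) = -18*I*sqrt(43)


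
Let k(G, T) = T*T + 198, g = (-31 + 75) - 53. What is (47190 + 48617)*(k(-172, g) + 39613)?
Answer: 3821932844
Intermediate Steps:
g = -9 (g = 44 - 53 = -9)
k(G, T) = 198 + T² (k(G, T) = T² + 198 = 198 + T²)
(47190 + 48617)*(k(-172, g) + 39613) = (47190 + 48617)*((198 + (-9)²) + 39613) = 95807*((198 + 81) + 39613) = 95807*(279 + 39613) = 95807*39892 = 3821932844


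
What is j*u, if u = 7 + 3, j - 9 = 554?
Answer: 5630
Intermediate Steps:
j = 563 (j = 9 + 554 = 563)
u = 10
j*u = 563*10 = 5630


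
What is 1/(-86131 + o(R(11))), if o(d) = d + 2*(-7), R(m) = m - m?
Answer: -1/86145 ≈ -1.1608e-5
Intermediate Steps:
R(m) = 0
o(d) = -14 + d (o(d) = d - 14 = -14 + d)
1/(-86131 + o(R(11))) = 1/(-86131 + (-14 + 0)) = 1/(-86131 - 14) = 1/(-86145) = -1/86145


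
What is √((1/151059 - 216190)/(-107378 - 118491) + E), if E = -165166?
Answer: I*√192275789509626772655139567/34119545271 ≈ 406.41*I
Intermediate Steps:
√((1/151059 - 216190)/(-107378 - 118491) + E) = √((1/151059 - 216190)/(-107378 - 118491) - 165166) = √((1/151059 - 216190)/(-225869) - 165166) = √(-32657445209/151059*(-1/225869) - 165166) = √(32657445209/34119545271 - 165166) = √(-5635356156784777/34119545271) = I*√192275789509626772655139567/34119545271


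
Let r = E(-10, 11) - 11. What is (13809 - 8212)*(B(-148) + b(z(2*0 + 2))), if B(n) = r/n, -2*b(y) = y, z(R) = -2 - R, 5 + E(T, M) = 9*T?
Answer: 1124997/74 ≈ 15203.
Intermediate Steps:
E(T, M) = -5 + 9*T
b(y) = -y/2
r = -106 (r = (-5 + 9*(-10)) - 11 = (-5 - 90) - 11 = -95 - 11 = -106)
B(n) = -106/n
(13809 - 8212)*(B(-148) + b(z(2*0 + 2))) = (13809 - 8212)*(-106/(-148) - (-2 - (2*0 + 2))/2) = 5597*(-106*(-1/148) - (-2 - (0 + 2))/2) = 5597*(53/74 - (-2 - 1*2)/2) = 5597*(53/74 - (-2 - 2)/2) = 5597*(53/74 - 1/2*(-4)) = 5597*(53/74 + 2) = 5597*(201/74) = 1124997/74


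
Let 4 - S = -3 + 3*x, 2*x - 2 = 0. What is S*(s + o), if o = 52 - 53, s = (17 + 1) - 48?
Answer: -124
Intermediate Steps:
x = 1 (x = 1 + (1/2)*0 = 1 + 0 = 1)
S = 4 (S = 4 - (-3 + 3*1) = 4 - (-3 + 3) = 4 - 1*0 = 4 + 0 = 4)
s = -30 (s = 18 - 48 = -30)
o = -1
S*(s + o) = 4*(-30 - 1) = 4*(-31) = -124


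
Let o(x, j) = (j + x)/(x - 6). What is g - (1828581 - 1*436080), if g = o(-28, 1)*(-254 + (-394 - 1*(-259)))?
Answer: -47355537/34 ≈ -1.3928e+6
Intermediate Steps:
o(x, j) = (j + x)/(-6 + x)
g = -10503/34 (g = ((1 - 28)/(-6 - 28))*(-254 + (-394 - 1*(-259))) = (-27/(-34))*(-254 + (-394 + 259)) = (-1/34*(-27))*(-254 - 135) = (27/34)*(-389) = -10503/34 ≈ -308.91)
g - (1828581 - 1*436080) = -10503/34 - (1828581 - 1*436080) = -10503/34 - (1828581 - 436080) = -10503/34 - 1*1392501 = -10503/34 - 1392501 = -47355537/34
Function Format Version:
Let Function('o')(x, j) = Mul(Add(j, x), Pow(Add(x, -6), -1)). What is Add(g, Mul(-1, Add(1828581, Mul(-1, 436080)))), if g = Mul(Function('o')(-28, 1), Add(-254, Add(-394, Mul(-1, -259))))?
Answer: Rational(-47355537, 34) ≈ -1.3928e+6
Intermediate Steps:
Function('o')(x, j) = Mul(Pow(Add(-6, x), -1), Add(j, x)) (Function('o')(x, j) = Mul(Add(j, x), Pow(Add(-6, x), -1)) = Mul(Pow(Add(-6, x), -1), Add(j, x)))
g = Rational(-10503, 34) (g = Mul(Mul(Pow(Add(-6, -28), -1), Add(1, -28)), Add(-254, Add(-394, Mul(-1, -259)))) = Mul(Mul(Pow(-34, -1), -27), Add(-254, Add(-394, 259))) = Mul(Mul(Rational(-1, 34), -27), Add(-254, -135)) = Mul(Rational(27, 34), -389) = Rational(-10503, 34) ≈ -308.91)
Add(g, Mul(-1, Add(1828581, Mul(-1, 436080)))) = Add(Rational(-10503, 34), Mul(-1, Add(1828581, Mul(-1, 436080)))) = Add(Rational(-10503, 34), Mul(-1, Add(1828581, -436080))) = Add(Rational(-10503, 34), Mul(-1, 1392501)) = Add(Rational(-10503, 34), -1392501) = Rational(-47355537, 34)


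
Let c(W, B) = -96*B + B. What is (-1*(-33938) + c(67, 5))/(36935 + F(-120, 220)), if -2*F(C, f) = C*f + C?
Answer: 33463/50195 ≈ 0.66666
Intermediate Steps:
F(C, f) = -C/2 - C*f/2 (F(C, f) = -(C*f + C)/2 = -(C + C*f)/2 = -C/2 - C*f/2)
c(W, B) = -95*B
(-1*(-33938) + c(67, 5))/(36935 + F(-120, 220)) = (-1*(-33938) - 95*5)/(36935 - ½*(-120)*(1 + 220)) = (33938 - 475)/(36935 - ½*(-120)*221) = 33463/(36935 + 13260) = 33463/50195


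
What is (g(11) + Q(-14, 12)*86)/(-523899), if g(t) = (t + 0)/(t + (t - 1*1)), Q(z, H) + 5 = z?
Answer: 34303/11001879 ≈ 0.0031179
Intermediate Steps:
Q(z, H) = -5 + z
g(t) = t/(-1 + 2*t) (g(t) = t/(t + (t - 1)) = t/(t + (-1 + t)) = t/(-1 + 2*t))
(g(11) + Q(-14, 12)*86)/(-523899) = (11/(-1 + 2*11) + (-5 - 14)*86)/(-523899) = (11/(-1 + 22) - 19*86)*(-1/523899) = (11/21 - 1634)*(-1/523899) = -34303/21*(-1/523899) = 34303/11001879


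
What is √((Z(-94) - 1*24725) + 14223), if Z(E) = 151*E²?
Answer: 29*√1574 ≈ 1150.5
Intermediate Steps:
√((Z(-94) - 1*24725) + 14223) = √((151*(-94)² - 1*24725) + 14223) = √((151*8836 - 24725) + 14223) = √((1334236 - 24725) + 14223) = √(1309511 + 14223) = √1323734 = 29*√1574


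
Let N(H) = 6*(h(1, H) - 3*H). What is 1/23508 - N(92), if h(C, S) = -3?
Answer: 39352393/23508 ≈ 1674.0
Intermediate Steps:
N(H) = -18 - 18*H (N(H) = 6*(-3 - 3*H) = -18 - 18*H)
1/23508 - N(92) = 1/23508 - (-18 - 18*92) = 1/23508 - (-18 - 1656) = 1/23508 - 1*(-1674) = 1/23508 + 1674 = 39352393/23508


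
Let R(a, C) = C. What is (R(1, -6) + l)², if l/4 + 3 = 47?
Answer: 28900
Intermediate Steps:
l = 176 (l = -12 + 4*47 = -12 + 188 = 176)
(R(1, -6) + l)² = (-6 + 176)² = 170² = 28900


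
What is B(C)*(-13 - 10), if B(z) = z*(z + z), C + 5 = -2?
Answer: -2254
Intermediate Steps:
C = -7 (C = -5 - 2 = -7)
B(z) = 2*z² (B(z) = z*(2*z) = 2*z²)
B(C)*(-13 - 10) = (2*(-7)²)*(-13 - 10) = (2*49)*(-23) = 98*(-23) = -2254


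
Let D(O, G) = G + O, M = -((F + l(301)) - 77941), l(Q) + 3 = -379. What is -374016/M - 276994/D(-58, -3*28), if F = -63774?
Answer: 19653453073/10088887 ≈ 1948.0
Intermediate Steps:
l(Q) = -382 (l(Q) = -3 - 379 = -382)
M = 142097 (M = -((-63774 - 382) - 77941) = -(-64156 - 77941) = -1*(-142097) = 142097)
-374016/M - 276994/D(-58, -3*28) = -374016/142097 - 276994/(-3*28 - 58) = -374016*1/142097 - 276994/(-84 - 58) = -374016/142097 - 276994/(-142) = -374016/142097 - 276994*(-1/142) = -374016/142097 + 138497/71 = 19653453073/10088887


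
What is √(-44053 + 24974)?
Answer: I*√19079 ≈ 138.13*I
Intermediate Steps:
√(-44053 + 24974) = √(-19079) = I*√19079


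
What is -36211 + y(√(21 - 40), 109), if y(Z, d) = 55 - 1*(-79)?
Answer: -36077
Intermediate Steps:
y(Z, d) = 134 (y(Z, d) = 55 + 79 = 134)
-36211 + y(√(21 - 40), 109) = -36211 + 134 = -36077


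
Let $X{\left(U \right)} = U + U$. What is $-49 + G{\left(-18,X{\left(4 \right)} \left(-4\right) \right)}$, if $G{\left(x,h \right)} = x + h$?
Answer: $-99$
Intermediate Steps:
$X{\left(U \right)} = 2 U$
$G{\left(x,h \right)} = h + x$
$-49 + G{\left(-18,X{\left(4 \right)} \left(-4\right) \right)} = -49 + \left(2 \cdot 4 \left(-4\right) - 18\right) = -49 + \left(8 \left(-4\right) - 18\right) = -49 - 50 = -99$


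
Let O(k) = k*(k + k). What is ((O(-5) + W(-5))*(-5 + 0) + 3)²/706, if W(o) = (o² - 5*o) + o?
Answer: 111392/353 ≈ 315.56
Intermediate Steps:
O(k) = 2*k² (O(k) = k*(2*k) = 2*k²)
W(o) = o² - 4*o
((O(-5) + W(-5))*(-5 + 0) + 3)²/706 = ((2*(-5)² - 5*(-4 - 5))*(-5 + 0) + 3)²/706 = ((2*25 - 5*(-9))*(-5) + 3)²*(1/706) = ((50 + 45)*(-5) + 3)²*(1/706) = (95*(-5) + 3)²*(1/706) = (-475 + 3)²*(1/706) = (-472)²*(1/706) = 222784*(1/706) = 111392/353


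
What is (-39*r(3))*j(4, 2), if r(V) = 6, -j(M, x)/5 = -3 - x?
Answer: -5850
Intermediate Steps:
j(M, x) = 15 + 5*x (j(M, x) = -5*(-3 - x) = 15 + 5*x)
(-39*r(3))*j(4, 2) = (-39*6)*(15 + 5*2) = -234*(15 + 10) = -234*25 = -5850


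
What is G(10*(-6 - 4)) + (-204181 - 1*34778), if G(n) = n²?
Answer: -228959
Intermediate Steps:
G(10*(-6 - 4)) + (-204181 - 1*34778) = (10*(-6 - 4))² + (-204181 - 1*34778) = (10*(-10))² + (-204181 - 34778) = (-100)² - 238959 = 10000 - 238959 = -228959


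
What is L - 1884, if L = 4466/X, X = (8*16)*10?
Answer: -1203527/640 ≈ -1880.5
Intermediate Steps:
X = 1280 (X = 128*10 = 1280)
L = 2233/640 (L = 4466/1280 = 4466*(1/1280) = 2233/640 ≈ 3.4891)
L - 1884 = 2233/640 - 1884 = -1203527/640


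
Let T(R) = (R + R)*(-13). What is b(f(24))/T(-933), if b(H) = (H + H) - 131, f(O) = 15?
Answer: -101/24258 ≈ -0.0041636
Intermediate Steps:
T(R) = -26*R (T(R) = (2*R)*(-13) = -26*R)
b(H) = -131 + 2*H (b(H) = 2*H - 131 = -131 + 2*H)
b(f(24))/T(-933) = (-131 + 2*15)/((-26*(-933))) = (-131 + 30)/24258 = -101*1/24258 = -101/24258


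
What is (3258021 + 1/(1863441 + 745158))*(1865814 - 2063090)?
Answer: -1676623141757292080/2608599 ≈ -6.4273e+11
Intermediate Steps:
(3258021 + 1/(1863441 + 745158))*(1865814 - 2063090) = (3258021 + 1/2608599)*(-197276) = (8498870322580/2608599)*(-197276) = -1676623141757292080/2608599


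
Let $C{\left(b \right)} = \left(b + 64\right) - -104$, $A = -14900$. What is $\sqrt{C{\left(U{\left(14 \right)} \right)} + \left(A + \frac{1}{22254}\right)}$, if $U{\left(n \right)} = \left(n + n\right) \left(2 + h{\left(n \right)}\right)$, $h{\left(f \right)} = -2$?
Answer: $\frac{i \sqrt{7295883259458}}{22254} \approx 121.38 i$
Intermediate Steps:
$U{\left(n \right)} = 0$ ($U{\left(n \right)} = \left(n + n\right) \left(2 - 2\right) = 2 n 0 = 0$)
$C{\left(b \right)} = 168 + b$ ($C{\left(b \right)} = \left(64 + b\right) + 104 = 168 + b$)
$\sqrt{C{\left(U{\left(14 \right)} \right)} + \left(A + \frac{1}{22254}\right)} = \sqrt{\left(168 + 0\right) - \left(14900 - \frac{1}{22254}\right)} = \sqrt{168 + \left(-14900 + \frac{1}{22254}\right)} = \sqrt{168 - \frac{331584599}{22254}} = \sqrt{- \frac{327845927}{22254}} = \frac{i \sqrt{7295883259458}}{22254}$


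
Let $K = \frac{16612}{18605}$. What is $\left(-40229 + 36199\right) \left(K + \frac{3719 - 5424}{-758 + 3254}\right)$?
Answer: $- \frac{302002837}{357216} \approx -845.43$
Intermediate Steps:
$K = \frac{16612}{18605}$ ($K = 16612 \cdot \frac{1}{18605} = \frac{16612}{18605} \approx 0.89288$)
$\left(-40229 + 36199\right) \left(K + \frac{3719 - 5424}{-758 + 3254}\right) = \left(-40229 + 36199\right) \left(\frac{16612}{18605} + \frac{3719 - 5424}{-758 + 3254}\right) = - 4030 \left(\frac{16612}{18605} - \frac{1705}{2496}\right) = \left(-4030\right) \frac{9742027}{46438080} = - \frac{302002837}{357216}$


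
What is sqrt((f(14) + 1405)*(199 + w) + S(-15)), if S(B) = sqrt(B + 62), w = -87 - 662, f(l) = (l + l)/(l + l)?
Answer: sqrt(-773300 + sqrt(47)) ≈ 879.37*I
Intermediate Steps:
f(l) = 1 (f(l) = (2*l)/((2*l)) = (2*l)*(1/(2*l)) = 1)
w = -749
S(B) = sqrt(62 + B)
sqrt((f(14) + 1405)*(199 + w) + S(-15)) = sqrt((1 + 1405)*(199 - 749) + sqrt(62 - 15)) = sqrt(1406*(-550) + sqrt(47)) = sqrt(-773300 + sqrt(47))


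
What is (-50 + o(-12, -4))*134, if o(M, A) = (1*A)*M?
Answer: -268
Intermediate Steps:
o(M, A) = A*M
(-50 + o(-12, -4))*134 = (-50 - 4*(-12))*134 = (-50 + 48)*134 = -2*134 = -268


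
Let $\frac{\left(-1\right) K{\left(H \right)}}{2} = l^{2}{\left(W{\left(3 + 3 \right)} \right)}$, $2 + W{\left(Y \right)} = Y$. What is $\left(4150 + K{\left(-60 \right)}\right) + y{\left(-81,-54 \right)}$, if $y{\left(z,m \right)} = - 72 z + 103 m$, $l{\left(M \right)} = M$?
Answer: $4388$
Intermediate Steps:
$W{\left(Y \right)} = -2 + Y$
$K{\left(H \right)} = -32$ ($K{\left(H \right)} = - 2 \left(-2 + \left(3 + 3\right)\right)^{2} = - 2 \left(-2 + 6\right)^{2} = - 2 \cdot 4^{2} = \left(-2\right) 16 = -32$)
$\left(4150 + K{\left(-60 \right)}\right) + y{\left(-81,-54 \right)} = \left(4150 - 32\right) + \left(\left(-72\right) \left(-81\right) + 103 \left(-54\right)\right) = 4118 + \left(5832 - 5562\right) = 4118 + 270 = 4388$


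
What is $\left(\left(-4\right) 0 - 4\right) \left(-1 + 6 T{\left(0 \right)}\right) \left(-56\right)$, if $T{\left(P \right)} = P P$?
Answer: $-224$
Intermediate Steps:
$T{\left(P \right)} = P^{2}$
$\left(\left(-4\right) 0 - 4\right) \left(-1 + 6 T{\left(0 \right)}\right) \left(-56\right) = \left(\left(-4\right) 0 - 4\right) \left(-1 + 6 \cdot 0^{2}\right) \left(-56\right) = \left(0 - 4\right) \left(-1 + 6 \cdot 0\right) \left(-56\right) = - 4 \left(-1 + 0\right) \left(-56\right) = \left(-4\right) \left(-1\right) \left(-56\right) = 4 \left(-56\right) = -224$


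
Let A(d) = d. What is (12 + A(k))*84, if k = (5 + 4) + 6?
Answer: 2268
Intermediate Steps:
k = 15 (k = 9 + 6 = 15)
(12 + A(k))*84 = (12 + 15)*84 = 27*84 = 2268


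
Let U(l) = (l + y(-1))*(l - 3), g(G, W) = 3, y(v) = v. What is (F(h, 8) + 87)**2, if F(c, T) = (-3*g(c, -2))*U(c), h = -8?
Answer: 646416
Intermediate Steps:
U(l) = (-1 + l)*(-3 + l) (U(l) = (l - 1)*(l - 3) = (-1 + l)*(-3 + l))
F(c, T) = -27 - 9*c**2 + 36*c (F(c, T) = (-3*3)*(3 + c**2 - 4*c) = -9*(3 + c**2 - 4*c) = -27 - 9*c**2 + 36*c)
(F(h, 8) + 87)**2 = ((-27 - 9*(-8)**2 + 36*(-8)) + 87)**2 = ((-27 - 9*64 - 288) + 87)**2 = ((-27 - 576 - 288) + 87)**2 = (-891 + 87)**2 = (-804)**2 = 646416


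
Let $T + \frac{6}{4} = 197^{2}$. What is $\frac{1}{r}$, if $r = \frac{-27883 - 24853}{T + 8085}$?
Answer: $- \frac{93785}{105472} \approx -0.88919$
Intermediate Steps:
$T = \frac{77615}{2}$ ($T = - \frac{3}{2} + 197^{2} = - \frac{3}{2} + 38809 = \frac{77615}{2} \approx 38808.0$)
$r = - \frac{105472}{93785}$ ($r = \frac{-27883 - 24853}{\frac{77615}{2} + 8085} = - \frac{52736}{\frac{93785}{2}} = \left(-52736\right) \frac{2}{93785} = - \frac{105472}{93785} \approx -1.1246$)
$\frac{1}{r} = \frac{1}{- \frac{105472}{93785}} = - \frac{93785}{105472}$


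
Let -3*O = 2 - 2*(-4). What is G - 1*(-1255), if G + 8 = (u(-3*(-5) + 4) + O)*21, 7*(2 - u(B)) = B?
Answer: 1162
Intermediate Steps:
O = -10/3 (O = -(2 - 2*(-4))/3 = -(2 + 8)/3 = -1/3*10 = -10/3 ≈ -3.3333)
u(B) = 2 - B/7
G = -93 (G = -8 + ((2 - (-3*(-5) + 4)/7) - 10/3)*21 = -8 + ((2 - (15 + 4)/7) - 10/3)*21 = -8 + ((2 - 1/7*19) - 10/3)*21 = -8 + ((2 - 19/7) - 10/3)*21 = -8 + (-5/7 - 10/3)*21 = -8 - 85/21*21 = -8 - 85 = -93)
G - 1*(-1255) = -93 - 1*(-1255) = -93 + 1255 = 1162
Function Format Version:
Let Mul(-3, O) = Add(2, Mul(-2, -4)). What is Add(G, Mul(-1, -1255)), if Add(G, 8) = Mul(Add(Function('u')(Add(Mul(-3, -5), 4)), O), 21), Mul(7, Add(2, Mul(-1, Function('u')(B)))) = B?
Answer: 1162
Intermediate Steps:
O = Rational(-10, 3) (O = Mul(Rational(-1, 3), Add(2, Mul(-2, -4))) = Mul(Rational(-1, 3), Add(2, 8)) = Mul(Rational(-1, 3), 10) = Rational(-10, 3) ≈ -3.3333)
Function('u')(B) = Add(2, Mul(Rational(-1, 7), B))
G = -93 (G = Add(-8, Mul(Add(Add(2, Mul(Rational(-1, 7), Add(Mul(-3, -5), 4))), Rational(-10, 3)), 21)) = Add(-8, Mul(Add(Add(2, Mul(Rational(-1, 7), Add(15, 4))), Rational(-10, 3)), 21)) = Add(-8, Mul(Add(Add(2, Mul(Rational(-1, 7), 19)), Rational(-10, 3)), 21)) = Add(-8, Mul(Add(Add(2, Rational(-19, 7)), Rational(-10, 3)), 21)) = Add(-8, Mul(Add(Rational(-5, 7), Rational(-10, 3)), 21)) = Add(-8, Mul(Rational(-85, 21), 21)) = Add(-8, -85) = -93)
Add(G, Mul(-1, -1255)) = Add(-93, Mul(-1, -1255)) = Add(-93, 1255) = 1162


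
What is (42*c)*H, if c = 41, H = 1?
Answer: 1722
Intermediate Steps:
(42*c)*H = (42*41)*1 = 1722*1 = 1722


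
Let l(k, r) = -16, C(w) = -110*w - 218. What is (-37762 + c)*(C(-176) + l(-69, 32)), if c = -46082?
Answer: -1603600344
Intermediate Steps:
C(w) = -218 - 110*w
(-37762 + c)*(C(-176) + l(-69, 32)) = (-37762 - 46082)*((-218 - 110*(-176)) - 16) = -83844*((-218 + 19360) - 16) = -83844*(19142 - 16) = -83844*19126 = -1603600344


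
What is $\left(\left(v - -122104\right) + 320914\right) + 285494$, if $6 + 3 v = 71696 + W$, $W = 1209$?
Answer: $\frac{2258435}{3} \approx 7.5281 \cdot 10^{5}$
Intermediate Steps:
$v = \frac{72899}{3}$ ($v = -2 + \frac{71696 + 1209}{3} = -2 + \frac{1}{3} \cdot 72905 = -2 + \frac{72905}{3} = \frac{72899}{3} \approx 24300.0$)
$\left(\left(v - -122104\right) + 320914\right) + 285494 = \left(\left(\frac{72899}{3} - -122104\right) + 320914\right) + 285494 = \left(\left(\frac{72899}{3} + 122104\right) + 320914\right) + 285494 = \left(\frac{439211}{3} + 320914\right) + 285494 = \frac{1401953}{3} + 285494 = \frac{2258435}{3}$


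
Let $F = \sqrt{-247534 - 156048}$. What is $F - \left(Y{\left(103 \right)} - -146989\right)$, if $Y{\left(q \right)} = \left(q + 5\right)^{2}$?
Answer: $-158653 + i \sqrt{403582} \approx -1.5865 \cdot 10^{5} + 635.28 i$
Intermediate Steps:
$Y{\left(q \right)} = \left(5 + q\right)^{2}$
$F = i \sqrt{403582}$ ($F = \sqrt{-403582} = i \sqrt{403582} \approx 635.28 i$)
$F - \left(Y{\left(103 \right)} - -146989\right) = i \sqrt{403582} - \left(\left(5 + 103\right)^{2} - -146989\right) = i \sqrt{403582} - \left(108^{2} + 146989\right) = i \sqrt{403582} - \left(11664 + 146989\right) = i \sqrt{403582} - 158653 = -158653 + i \sqrt{403582}$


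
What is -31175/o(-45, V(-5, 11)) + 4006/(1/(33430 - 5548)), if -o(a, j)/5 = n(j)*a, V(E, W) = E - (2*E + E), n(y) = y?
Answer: 10052575033/90 ≈ 1.1170e+8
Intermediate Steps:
V(E, W) = -2*E (V(E, W) = E - 3*E = -2*E)
o(a, j) = -5*a*j (o(a, j) = -5*j*a = -5*a*j)
-31175/o(-45, V(-5, 11)) + 4006/(1/(33430 - 5548)) = -31175/((-5*(-45)*(-2*(-5)))) + 4006/(1/(33430 - 5548)) = -31175/((-5*(-45)*10)) + 4006/(1/27882) = -31175/2250 + 4006/(1/27882) = -31175*1/2250 + 4006*27882 = -1247/90 + 111695292 = 10052575033/90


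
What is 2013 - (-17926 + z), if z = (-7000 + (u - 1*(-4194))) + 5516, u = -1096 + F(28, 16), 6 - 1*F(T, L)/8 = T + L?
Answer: 18629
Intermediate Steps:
F(T, L) = 48 - 8*L - 8*T (F(T, L) = 48 - 8*(T + L) = 48 - 8*(L + T) = 48 + (-8*L - 8*T) = 48 - 8*L - 8*T)
u = -1400 (u = -1096 + (48 - 8*16 - 8*28) = -1096 + (48 - 128 - 224) = -1096 - 304 = -1400)
z = 1310 (z = (-7000 + (-1400 - 1*(-4194))) + 5516 = (-7000 + (-1400 + 4194)) + 5516 = (-7000 + 2794) + 5516 = -4206 + 5516 = 1310)
2013 - (-17926 + z) = 2013 - (-17926 + 1310) = 2013 - 1*(-16616) = 2013 + 16616 = 18629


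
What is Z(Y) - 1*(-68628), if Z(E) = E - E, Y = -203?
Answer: 68628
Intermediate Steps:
Z(E) = 0
Z(Y) - 1*(-68628) = 0 - 1*(-68628) = 0 + 68628 = 68628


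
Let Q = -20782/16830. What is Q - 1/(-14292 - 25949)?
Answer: -418135816/338628015 ≈ -1.2348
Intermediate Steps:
Q = -10391/8415 (Q = -20782*1/16830 = -10391/8415 ≈ -1.2348)
Q - 1/(-14292 - 25949) = -10391/8415 - 1/(-14292 - 25949) = -10391/8415 - 1/(-40241) = -10391/8415 - 1*(-1/40241) = -10391/8415 + 1/40241 = -418135816/338628015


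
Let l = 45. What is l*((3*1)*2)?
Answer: 270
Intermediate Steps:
l*((3*1)*2) = 45*((3*1)*2) = 45*(3*2) = 45*6 = 270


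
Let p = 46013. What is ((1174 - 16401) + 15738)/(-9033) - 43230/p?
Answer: -37637203/37785039 ≈ -0.99609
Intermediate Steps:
((1174 - 16401) + 15738)/(-9033) - 43230/p = ((1174 - 16401) + 15738)/(-9033) - 43230/46013 = (-15227 + 15738)*(-1/9033) - 43230*1/46013 = 511*(-1/9033) - 3930/4183 = -511/9033 - 3930/4183 = -37637203/37785039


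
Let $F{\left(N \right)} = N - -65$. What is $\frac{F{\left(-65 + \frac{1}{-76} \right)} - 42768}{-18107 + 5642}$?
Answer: $\frac{3250369}{947340} \approx 3.431$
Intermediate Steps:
$F{\left(N \right)} = 65 + N$ ($F{\left(N \right)} = N + 65 = 65 + N$)
$\frac{F{\left(-65 + \frac{1}{-76} \right)} - 42768}{-18107 + 5642} = \frac{\left(65 - \left(65 - \frac{1}{-76}\right)\right) - 42768}{-18107 + 5642} = \frac{\left(65 - \frac{4941}{76}\right) - 42768}{-12465} = \left(\left(65 - \frac{4941}{76}\right) - 42768\right) \left(- \frac{1}{12465}\right) = \left(- \frac{1}{76} - 42768\right) \left(- \frac{1}{12465}\right) = \left(- \frac{3250369}{76}\right) \left(- \frac{1}{12465}\right) = \frac{3250369}{947340}$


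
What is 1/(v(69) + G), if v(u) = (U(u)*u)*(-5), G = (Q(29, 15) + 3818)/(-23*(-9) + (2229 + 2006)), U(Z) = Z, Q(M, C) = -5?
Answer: -4442/105737997 ≈ -4.2010e-5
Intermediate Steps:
G = 3813/4442 (G = (-5 + 3818)/(-23*(-9) + (2229 + 2006)) = 3813/(207 + 4235) = 3813/4442 ≈ 0.85840)
v(u) = -5*u² (v(u) = (u*u)*(-5) = u²*(-5) = -5*u²)
1/(v(69) + G) = 1/(-5*69² + 3813/4442) = 1/(-5*4761 + 3813/4442) = 1/(-23805 + 3813/4442) = 1/(-105737997/4442) = -4442/105737997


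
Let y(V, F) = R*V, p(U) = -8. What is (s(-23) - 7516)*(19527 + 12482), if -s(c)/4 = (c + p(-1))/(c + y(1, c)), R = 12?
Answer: -2650345200/11 ≈ -2.4094e+8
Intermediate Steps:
y(V, F) = 12*V
s(c) = -4*(-8 + c)/(12 + c) (s(c) = -4*(c - 8)/(c + 12*1) = -4*(-8 + c)/(c + 12) = -4*(-8 + c)/(12 + c))
(s(-23) - 7516)*(19527 + 12482) = (4*(8 - 1*(-23))/(12 - 23) - 7516)*(19527 + 12482) = (4*(8 + 23)/(-11) - 7516)*32009 = (4*(-1/11)*31 - 7516)*32009 = (-124/11 - 7516)*32009 = -82800/11*32009 = -2650345200/11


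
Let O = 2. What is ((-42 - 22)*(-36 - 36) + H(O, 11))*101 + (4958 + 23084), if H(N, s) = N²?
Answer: 493854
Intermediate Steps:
((-42 - 22)*(-36 - 36) + H(O, 11))*101 + (4958 + 23084) = ((-42 - 22)*(-36 - 36) + 2²)*101 + (4958 + 23084) = (-64*(-72) + 4)*101 + 28042 = (4608 + 4)*101 + 28042 = 4612*101 + 28042 = 465812 + 28042 = 493854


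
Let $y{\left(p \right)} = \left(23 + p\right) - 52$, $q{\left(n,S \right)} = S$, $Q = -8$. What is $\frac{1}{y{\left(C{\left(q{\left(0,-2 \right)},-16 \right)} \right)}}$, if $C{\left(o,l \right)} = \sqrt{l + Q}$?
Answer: $- \frac{29}{865} - \frac{2 i \sqrt{6}}{865} \approx -0.033526 - 0.0056636 i$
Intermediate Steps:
$C{\left(o,l \right)} = \sqrt{-8 + l}$ ($C{\left(o,l \right)} = \sqrt{l - 8} = \sqrt{-8 + l}$)
$y{\left(p \right)} = -29 + p$
$\frac{1}{y{\left(C{\left(q{\left(0,-2 \right)},-16 \right)} \right)}} = \frac{1}{-29 + \sqrt{-8 - 16}} = \frac{1}{-29 + \sqrt{-24}} = \frac{1}{-29 + 2 i \sqrt{6}}$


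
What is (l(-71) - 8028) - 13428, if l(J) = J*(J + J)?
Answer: -11374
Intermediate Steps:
l(J) = 2*J² (l(J) = J*(2*J) = 2*J²)
(l(-71) - 8028) - 13428 = (2*(-71)² - 8028) - 13428 = (2*5041 - 8028) - 13428 = (10082 - 8028) - 13428 = 2054 - 13428 = -11374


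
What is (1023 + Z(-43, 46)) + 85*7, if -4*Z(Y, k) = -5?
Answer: 6477/4 ≈ 1619.3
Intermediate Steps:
Z(Y, k) = 5/4 (Z(Y, k) = -¼*(-5) = 5/4)
(1023 + Z(-43, 46)) + 85*7 = (1023 + 5/4) + 85*7 = 4097/4 + 595 = 6477/4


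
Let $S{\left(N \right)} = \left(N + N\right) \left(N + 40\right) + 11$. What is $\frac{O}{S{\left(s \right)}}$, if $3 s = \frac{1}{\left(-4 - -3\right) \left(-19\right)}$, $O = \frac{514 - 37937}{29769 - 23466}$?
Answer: $- \frac{40529109}{84672401} \approx -0.47866$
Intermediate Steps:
$O = - \frac{37423}{6303} \approx -5.9373$
$s = \frac{1}{57}$ ($s = \frac{1}{3 \left(-4 - -3\right) \left(-19\right)} = \frac{1}{3 \left(-4 + 3\right) \left(-19\right)} = \frac{1}{3 \left(\left(-1\right) \left(-19\right)\right)} = \frac{1}{3 \cdot 19} = \frac{1}{3} \cdot \frac{1}{19} = \frac{1}{57} \approx 0.017544$)
$S{\left(N \right)} = 11 + 2 N \left(40 + N\right)$ ($S{\left(N \right)} = 2 N \left(40 + N\right) + 11 = 11 + 2 N \left(40 + N\right)$)
$\frac{O}{S{\left(s \right)}} = - \frac{37423}{6303 \left(11 + \frac{2}{3249} + 80 \cdot \frac{1}{57}\right)} = - \frac{37423}{6303 \left(11 + 2 \cdot \frac{1}{3249} + \frac{80}{57}\right)} = - \frac{37423}{6303 \left(11 + \frac{2}{3249} + \frac{80}{57}\right)} = - \frac{37423}{6303 \cdot \frac{40301}{3249}} = \left(- \frac{37423}{6303}\right) \frac{3249}{40301} = - \frac{40529109}{84672401}$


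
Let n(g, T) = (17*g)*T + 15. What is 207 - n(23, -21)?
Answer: 8403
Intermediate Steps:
n(g, T) = 15 + 17*T*g (n(g, T) = 17*T*g + 15 = 15 + 17*T*g)
207 - n(23, -21) = 207 - (15 + 17*(-21)*23) = 207 - (15 - 8211) = 207 - 1*(-8196) = 207 + 8196 = 8403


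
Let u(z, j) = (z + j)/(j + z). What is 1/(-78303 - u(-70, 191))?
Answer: -1/78304 ≈ -1.2771e-5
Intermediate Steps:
u(z, j) = 1 (u(z, j) = (j + z)/(j + z) = 1)
1/(-78303 - u(-70, 191)) = 1/(-78303 - 1*1) = 1/(-78303 - 1) = 1/(-78304) = -1/78304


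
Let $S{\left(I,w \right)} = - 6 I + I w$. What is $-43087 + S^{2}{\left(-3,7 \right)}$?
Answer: $-43078$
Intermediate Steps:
$-43087 + S^{2}{\left(-3,7 \right)} = -43087 + \left(- 3 \left(-6 + 7\right)\right)^{2} = -43087 + \left(\left(-3\right) 1\right)^{2} = -43087 + \left(-3\right)^{2} = -43087 + 9 = -43078$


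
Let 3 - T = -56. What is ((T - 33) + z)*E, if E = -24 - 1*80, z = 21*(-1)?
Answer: -520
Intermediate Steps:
z = -21
T = 59 (T = 3 - 1*(-56) = 3 + 56 = 59)
E = -104 (E = -24 - 80 = -104)
((T - 33) + z)*E = ((59 - 33) - 21)*(-104) = (26 - 21)*(-104) = 5*(-104) = -520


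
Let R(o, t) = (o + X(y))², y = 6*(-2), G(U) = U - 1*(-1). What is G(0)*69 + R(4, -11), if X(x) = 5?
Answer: 150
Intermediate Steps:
G(U) = 1 + U (G(U) = U + 1 = 1 + U)
y = -12
R(o, t) = (5 + o)² (R(o, t) = (o + 5)² = (5 + o)²)
G(0)*69 + R(4, -11) = (1 + 0)*69 + (5 + 4)² = 1*69 + 9² = 69 + 81 = 150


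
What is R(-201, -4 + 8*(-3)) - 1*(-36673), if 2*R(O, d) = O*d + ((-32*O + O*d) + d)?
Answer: 45503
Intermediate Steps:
R(O, d) = d/2 - 16*O + O*d (R(O, d) = (O*d + ((-32*O + O*d) + d))/2 = (O*d + (d - 32*O + O*d))/2 = (d - 32*O + 2*O*d)/2 = d/2 - 16*O + O*d)
R(-201, -4 + 8*(-3)) - 1*(-36673) = ((-4 + 8*(-3))/2 - 16*(-201) - 201*(-4 + 8*(-3))) - 1*(-36673) = ((-4 - 24)/2 + 3216 - 201*(-4 - 24)) + 36673 = ((½)*(-28) + 3216 - 201*(-28)) + 36673 = (-14 + 3216 + 5628) + 36673 = 8830 + 36673 = 45503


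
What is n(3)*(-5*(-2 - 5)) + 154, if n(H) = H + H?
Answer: 364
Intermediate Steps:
n(H) = 2*H
n(3)*(-5*(-2 - 5)) + 154 = (2*3)*(-5*(-2 - 5)) + 154 = 6*(-5*(-7)) + 154 = 6*35 + 154 = 210 + 154 = 364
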